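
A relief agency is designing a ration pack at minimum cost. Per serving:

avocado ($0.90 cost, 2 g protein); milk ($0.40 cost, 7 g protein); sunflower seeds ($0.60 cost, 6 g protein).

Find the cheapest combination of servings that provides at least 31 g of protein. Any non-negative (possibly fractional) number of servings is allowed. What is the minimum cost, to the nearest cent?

$1.77

Cost per g of protein: milk $0.0571, sunflower seeds $0.1000, avocado $0.4500.
With no serving limits, use only milk: 31 g / 7 g = 4.429 servings × $0.40 = $1.77.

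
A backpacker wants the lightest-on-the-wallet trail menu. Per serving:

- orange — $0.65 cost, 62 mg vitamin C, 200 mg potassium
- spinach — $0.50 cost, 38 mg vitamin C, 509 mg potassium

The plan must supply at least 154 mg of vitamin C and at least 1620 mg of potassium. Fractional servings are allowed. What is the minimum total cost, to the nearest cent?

At the optimum either one food covers both requirements or two foods hit both targets exactly; no other combination can be cheaper.
orange only: max(154/62, 1620/200) = 8.1 servings → $5.26.
spinach only: max(154/38, 1620/509) = 4.053 servings → $2.03.
orange + spinach with both tight: 0.7023 servings and 2.907 servings → $1.91.
The minimum over all feasible corners is $1.91.

$1.91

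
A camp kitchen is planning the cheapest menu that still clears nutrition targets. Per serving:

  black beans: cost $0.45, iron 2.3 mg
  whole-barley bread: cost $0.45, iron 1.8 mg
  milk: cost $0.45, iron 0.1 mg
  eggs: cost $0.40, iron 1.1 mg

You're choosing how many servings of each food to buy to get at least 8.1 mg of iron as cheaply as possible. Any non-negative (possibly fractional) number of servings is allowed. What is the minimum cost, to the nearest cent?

$1.58

Cost per mg of iron: black beans $0.1957, whole-barley bread $0.2500, eggs $0.3636, milk $4.5000.
With no serving limits, use only black beans: 8.1 mg / 2.3 mg = 3.522 servings × $0.45 = $1.58.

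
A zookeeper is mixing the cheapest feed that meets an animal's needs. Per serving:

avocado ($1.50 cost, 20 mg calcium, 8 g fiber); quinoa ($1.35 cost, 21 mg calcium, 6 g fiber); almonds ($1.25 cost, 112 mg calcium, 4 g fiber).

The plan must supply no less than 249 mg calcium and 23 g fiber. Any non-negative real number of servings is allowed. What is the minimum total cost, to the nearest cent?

Check every corner: each single food scaled to meet both minima, and each pair solved so both constraints bind.
avocado only: max(249/20, 23/8) = 12.45 servings → $18.68.
quinoa only: max(249/21, 23/6) = 11.86 servings → $16.01.
almonds only: max(249/112, 23/4) = 5.75 servings → $7.19.
avocado + quinoa: intersection lies outside the first quadrant.
avocado + almonds with both tight: 1.936 servings and 1.877 servings → $5.25.
quinoa + almonds with both tight: 2.687 servings and 1.719 servings → $5.78.
The minimum over all feasible corners is $5.25.

$5.25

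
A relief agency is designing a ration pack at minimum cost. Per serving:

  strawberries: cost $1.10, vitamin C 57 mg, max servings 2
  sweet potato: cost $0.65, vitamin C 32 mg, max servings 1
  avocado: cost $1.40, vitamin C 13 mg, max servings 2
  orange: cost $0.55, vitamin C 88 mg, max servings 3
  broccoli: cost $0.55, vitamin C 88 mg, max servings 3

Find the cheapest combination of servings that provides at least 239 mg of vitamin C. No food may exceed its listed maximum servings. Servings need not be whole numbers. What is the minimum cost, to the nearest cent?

$1.49

Cost per mg of vitamin C: orange $0.0063, broccoli $0.0063, strawberries $0.0193, sweet potato $0.0203, avocado $0.1077.
Take 2.716 servings of orange: +239.0 mg vitamin C for $1.49 (total $1.49, still need 0.0 mg).
Greedy by cheapest-per-mg is optimal for a single linear constraint, so the minimum cost is $1.49.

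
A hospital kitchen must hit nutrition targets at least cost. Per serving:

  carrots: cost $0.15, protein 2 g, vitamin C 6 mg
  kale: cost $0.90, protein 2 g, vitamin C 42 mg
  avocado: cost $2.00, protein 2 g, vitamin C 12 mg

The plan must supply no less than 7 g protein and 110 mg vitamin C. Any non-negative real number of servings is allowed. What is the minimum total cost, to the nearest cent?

$2.38

Minimising a linear cost over {protein ≥ 7, vitamin C ≥ 110, servings ≥ 0} — the optimum is at a vertex, using one or two foods.
carrots only: max(7/2, 110/6) = 18.33 servings → $2.75.
kale only: max(7/2, 110/42) = 3.5 servings → $3.15.
avocado only: max(7/2, 110/12) = 9.167 servings → $18.33.
carrots + kale with both tight: 1.028 servings and 2.472 servings → $2.38.
carrots + avocado: the both-tight solution has a negative serving — not a feasible corner.
kale + avocado with both tight: 2.267 servings and 1.233 servings → $4.51.
So the least-cost plan costs $2.38.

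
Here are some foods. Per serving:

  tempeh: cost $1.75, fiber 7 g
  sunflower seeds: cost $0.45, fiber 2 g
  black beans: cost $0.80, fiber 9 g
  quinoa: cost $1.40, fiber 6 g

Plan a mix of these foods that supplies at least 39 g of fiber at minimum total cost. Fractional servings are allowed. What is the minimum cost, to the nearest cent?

$3.47

Cost per g of fiber: black beans $0.0889, sunflower seeds $0.2250, quinoa $0.2333, tempeh $0.2500.
With no serving limits, use only black beans: 39 g / 9 g = 4.333 servings × $0.80 = $3.47.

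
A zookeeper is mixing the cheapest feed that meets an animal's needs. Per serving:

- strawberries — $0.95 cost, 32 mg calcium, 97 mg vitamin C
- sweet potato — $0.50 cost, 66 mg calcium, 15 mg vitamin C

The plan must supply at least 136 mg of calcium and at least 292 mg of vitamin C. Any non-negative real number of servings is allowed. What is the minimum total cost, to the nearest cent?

$3.09

This is a tiny linear program; its minimum lies at a vertex of the feasible set. List the vertices and price them.
strawberries only: max(136/32, 292/97) = 4.25 servings → $4.04.
sweet potato only: max(136/66, 292/15) = 19.47 servings → $9.73.
strawberries + sweet potato with both tight: 2.91 servings and 0.6498 servings → $3.09.
So the least-cost plan costs $3.09.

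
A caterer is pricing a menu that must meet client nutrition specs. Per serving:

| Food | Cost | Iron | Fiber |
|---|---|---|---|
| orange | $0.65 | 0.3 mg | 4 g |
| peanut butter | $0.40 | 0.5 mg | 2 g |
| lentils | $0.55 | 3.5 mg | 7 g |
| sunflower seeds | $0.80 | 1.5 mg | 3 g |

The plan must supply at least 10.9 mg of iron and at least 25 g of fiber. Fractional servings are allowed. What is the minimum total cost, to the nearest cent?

An LP optimum is at a vertex; with two nutrient constraints at most two foods are used. Check each candidate.
orange only: max(10.9/0.3, 25/4) = 36.33 servings → $23.62.
peanut butter only: max(10.9/0.5, 25/2) = 21.8 servings → $8.72.
lentils only: max(10.9/3.5, 25/7) = 3.571 servings → $1.96.
sunflower seeds only: max(10.9/1.5, 25/3) = 8.333 servings → $6.67.
orange + peanut butter with both targets exact would need a negative amount; discard.
orange + lentils with both tight: 0.9412 servings and 3.034 servings → $2.28.
orange + sunflower seeds with both tight: 0.9412 servings and 7.078 servings → $6.27.
peanut butter + lentils with both tight: 3.2 servings and 2.657 servings → $2.74.
peanut butter + sunflower seeds with both tight: 3.2 servings and 6.2 servings → $6.24.
lentils + sunflower seeds (both tight): parallel constraints — no distinct corner.
The minimum over all feasible corners is $1.96.

$1.96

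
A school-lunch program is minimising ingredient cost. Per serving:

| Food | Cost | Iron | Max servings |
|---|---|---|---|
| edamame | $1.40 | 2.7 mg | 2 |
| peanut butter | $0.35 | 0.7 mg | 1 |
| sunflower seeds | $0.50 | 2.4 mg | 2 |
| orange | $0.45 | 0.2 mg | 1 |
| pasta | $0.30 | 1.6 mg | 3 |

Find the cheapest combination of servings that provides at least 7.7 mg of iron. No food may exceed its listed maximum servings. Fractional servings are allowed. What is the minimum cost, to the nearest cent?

Cost per mg of iron: pasta $0.1875, sunflower seeds $0.2083, peanut butter $0.5000, edamame $0.5185, orange $2.2500.
Take 3 servings of pasta: +4.8 mg iron for $0.90 (total $0.90, still need 2.9 mg).
Take 1.208 servings of sunflower seeds: +2.9 mg iron for $0.60 (total $1.50, still need 0.0 mg).
Greedy by cheapest-per-mg is optimal for a single linear constraint, so the minimum cost is $1.50.

$1.50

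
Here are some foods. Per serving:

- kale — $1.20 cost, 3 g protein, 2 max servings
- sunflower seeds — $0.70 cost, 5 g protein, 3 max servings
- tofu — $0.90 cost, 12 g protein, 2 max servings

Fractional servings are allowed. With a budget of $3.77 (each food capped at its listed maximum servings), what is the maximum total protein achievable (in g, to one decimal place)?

38.1 g

Protein per dollar: tofu 13.33, sunflower seeds 7.143, kale 2.5.
Take 2 servings of tofu: spends $1.80, +24.0 g protein (running total 24.0 g).
Take 2.814 servings of sunflower seeds: spends $1.97, +14.1 g protein (running total 38.1 g).
Greedy by best ratio exhausts the cost allowance optimally: 38.1 g.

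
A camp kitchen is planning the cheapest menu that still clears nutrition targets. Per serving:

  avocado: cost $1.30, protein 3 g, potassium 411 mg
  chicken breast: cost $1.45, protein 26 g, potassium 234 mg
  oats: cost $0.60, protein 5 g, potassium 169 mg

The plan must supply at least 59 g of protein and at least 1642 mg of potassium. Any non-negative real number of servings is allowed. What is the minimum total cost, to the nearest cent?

Two binding constraints pin down two serving amounts, so the optimal mix uses at most two foods. The candidates are each food alone (scaled to the tighter of protein/potassium) and each pair with both constraints tight.
avocado only: max(59/3, 1642/411) = 19.67 servings → $25.57.
chicken breast only: max(59/26, 1642/234) = 7.017 servings → $10.17.
oats only: max(59/5, 1642/169) = 11.8 servings → $7.08.
avocado + chicken breast with both tight: 2.893 servings and 1.935 servings → $6.57.
avocado + oats: intersection lies outside the first quadrant.
chicken breast + oats with both tight: 0.5462 servings and 8.96 servings → $6.17.
So the least-cost plan costs $6.17.

$6.17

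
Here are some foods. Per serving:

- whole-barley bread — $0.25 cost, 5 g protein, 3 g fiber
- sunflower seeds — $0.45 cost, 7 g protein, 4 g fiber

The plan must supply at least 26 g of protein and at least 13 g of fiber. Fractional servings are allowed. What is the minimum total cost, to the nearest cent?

$1.30

The cheapest plan sits at a corner of the feasible region — with two constraints it uses at most two foods.
whole-barley bread only: max(26/5, 13/3) = 5.2 servings → $1.30.
sunflower seeds only: max(26/7, 13/4) = 3.714 servings → $1.67.
whole-barley bread + sunflower seeds: the both-tight solution has a negative serving — not a feasible corner.
The minimum over all feasible corners is $1.30.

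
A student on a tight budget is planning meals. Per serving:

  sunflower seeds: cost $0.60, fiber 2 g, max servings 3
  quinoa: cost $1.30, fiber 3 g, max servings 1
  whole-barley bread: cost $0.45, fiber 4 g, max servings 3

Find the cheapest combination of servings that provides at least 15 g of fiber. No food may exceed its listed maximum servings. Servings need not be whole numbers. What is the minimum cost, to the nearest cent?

Cost per g of fiber: whole-barley bread $0.1125, sunflower seeds $0.3000, quinoa $0.4333.
Take 3 servings of whole-barley bread: +12.0 g fiber for $1.35 (total $1.35, still need 3.0 g).
Take 1.5 servings of sunflower seeds: +3.0 g fiber for $0.90 (total $2.25, still need 0.0 g).
Greedy by cheapest-per-g is optimal for a single linear constraint, so the minimum cost is $2.25.

$2.25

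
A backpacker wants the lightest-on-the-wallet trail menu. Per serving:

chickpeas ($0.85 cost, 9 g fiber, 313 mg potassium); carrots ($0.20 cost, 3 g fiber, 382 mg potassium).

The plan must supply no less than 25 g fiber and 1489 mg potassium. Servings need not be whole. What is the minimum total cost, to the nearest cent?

Minimising a linear cost over {fiber ≥ 25, potassium ≥ 1489, servings ≥ 0} — the optimum is at a vertex, using one or two foods.
chickpeas only: max(25/9, 1489/313) = 4.757 servings → $4.04.
carrots only: max(25/3, 1489/382) = 8.333 servings → $1.67.
chickpeas + carrots with both tight: 2.034 servings and 2.231 servings → $2.18.
The minimum over all feasible corners is $1.67.

$1.67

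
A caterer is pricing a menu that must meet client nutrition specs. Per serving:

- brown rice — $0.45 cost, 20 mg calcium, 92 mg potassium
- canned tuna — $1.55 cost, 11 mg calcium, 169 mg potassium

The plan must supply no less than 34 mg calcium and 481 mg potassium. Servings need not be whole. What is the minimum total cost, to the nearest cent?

For a min-cost LP with two ≥-constraints, a basic feasible solution has at most two positive variables.
brown rice only: max(34/20, 481/92) = 5.228 servings → $2.35.
canned tuna only: max(34/11, 481/169) = 3.091 servings → $4.79.
brown rice + canned tuna with both tight: 0.1921 servings and 2.742 servings → $4.34.
The minimum over all feasible corners is $2.35.

$2.35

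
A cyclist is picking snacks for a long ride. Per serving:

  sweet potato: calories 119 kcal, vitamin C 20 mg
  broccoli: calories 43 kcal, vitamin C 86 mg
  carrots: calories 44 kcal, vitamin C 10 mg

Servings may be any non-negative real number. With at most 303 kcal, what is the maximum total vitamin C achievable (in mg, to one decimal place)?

Vitamin C per kcal: broccoli 2, carrots 0.2273, sweet potato 0.1681.
With no serving limits, spend the whole calories allowance on broccoli: 303 kcal / 43 kcal × 86 mg = 606.0 mg.

606.0 mg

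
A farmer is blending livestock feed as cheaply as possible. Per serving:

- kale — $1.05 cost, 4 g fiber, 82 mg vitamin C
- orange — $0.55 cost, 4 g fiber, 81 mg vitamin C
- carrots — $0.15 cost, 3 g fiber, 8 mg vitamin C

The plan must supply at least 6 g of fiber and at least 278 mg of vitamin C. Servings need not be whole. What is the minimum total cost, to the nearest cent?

Minimising a linear cost over {fiber ≥ 6, vitamin C ≥ 278, servings ≥ 0} — the optimum is at a vertex, using one or two foods.
kale only: max(6/4, 278/82) = 3.39 servings → $3.56.
orange only: max(6/4, 278/81) = 3.432 servings → $1.89.
carrots only: max(6/3, 278/8) = 34.75 servings → $5.21.
kale + orange with both targets exact would need a negative amount; discard.
kale + carrots with both targets exact would need a negative amount; discard.
orange + carrots with both targets exact would need a negative amount; discard.
The minimum over all feasible corners is $1.89.

$1.89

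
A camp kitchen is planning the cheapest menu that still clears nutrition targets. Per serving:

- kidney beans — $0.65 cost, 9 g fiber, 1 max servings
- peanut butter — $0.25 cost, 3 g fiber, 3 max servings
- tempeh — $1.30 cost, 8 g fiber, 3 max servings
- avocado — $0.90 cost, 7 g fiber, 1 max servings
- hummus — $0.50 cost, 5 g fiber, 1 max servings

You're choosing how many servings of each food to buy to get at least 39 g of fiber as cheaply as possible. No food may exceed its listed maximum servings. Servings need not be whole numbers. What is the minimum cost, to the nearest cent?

$4.26

Cost per g of fiber: kidney beans $0.0722, peanut butter $0.0833, hummus $0.1000, avocado $0.1286, tempeh $0.1625.
Take 1 serving of kidney beans: +9.0 g fiber for $0.65 (total $0.65, still need 30.0 g).
Take 3 servings of peanut butter: +9.0 g fiber for $0.75 (total $1.40, still need 21.0 g).
Take 1 serving of hummus: +5.0 g fiber for $0.50 (total $1.90, still need 16.0 g).
Take 1 serving of avocado: +7.0 g fiber for $0.90 (total $2.80, still need 9.0 g).
Take 1.125 servings of tempeh: +9.0 g fiber for $1.46 (total $4.26, still need 0.0 g).
Filling from the cheapest source first is optimal under one linear minimum: $4.26.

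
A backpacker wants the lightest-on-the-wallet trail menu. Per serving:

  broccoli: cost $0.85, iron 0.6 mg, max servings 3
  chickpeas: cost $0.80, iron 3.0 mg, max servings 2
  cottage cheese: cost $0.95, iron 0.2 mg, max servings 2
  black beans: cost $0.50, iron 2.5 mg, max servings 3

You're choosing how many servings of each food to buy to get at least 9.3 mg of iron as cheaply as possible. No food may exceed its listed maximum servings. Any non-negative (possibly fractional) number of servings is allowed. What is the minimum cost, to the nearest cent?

$1.98

Cost per mg of iron: black beans $0.2000, chickpeas $0.2667, broccoli $1.4167, cottage cheese $4.7500.
Take 3 servings of black beans: +7.5 mg iron for $1.50 (total $1.50, still need 1.8 mg).
Take 0.6 servings of chickpeas: +1.8 mg iron for $0.48 (total $1.98, still need 0.0 mg).
Greedy by cheapest-per-mg is optimal for a single linear constraint, so the minimum cost is $1.98.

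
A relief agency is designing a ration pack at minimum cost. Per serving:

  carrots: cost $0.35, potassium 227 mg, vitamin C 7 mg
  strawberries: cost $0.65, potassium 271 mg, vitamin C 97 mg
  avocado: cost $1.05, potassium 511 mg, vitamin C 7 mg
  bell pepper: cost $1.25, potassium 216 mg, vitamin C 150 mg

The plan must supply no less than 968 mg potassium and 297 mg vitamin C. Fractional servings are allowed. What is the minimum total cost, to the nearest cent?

$2.19

Compare the cost at each extreme point of the feasible region.
carrots only: max(968/227, 297/7) = 42.43 servings → $14.85.
strawberries only: max(968/271, 297/97) = 3.572 servings → $2.32.
avocado only: max(968/511, 297/7) = 42.43 servings → $44.55.
bell pepper only: max(968/216, 297/150) = 4.481 servings → $5.60.
carrots + strawberries with both tight: 0.6664 servings and 3.014 servings → $2.19.
carrots + avocado: intersection lies outside the first quadrant.
carrots + bell pepper with both tight: 2.491 servings and 1.864 servings → $3.20.
strawberries + avocado with both tight: 3.042 servings and 0.2813 servings → $2.27.
strawberries + bell pepper: the both-tight solution has a negative serving — not a feasible corner.
avocado + bell pepper with both tight: 1.079 servings and 1.93 servings → $3.54.
Cheapest feasible corner: $2.19.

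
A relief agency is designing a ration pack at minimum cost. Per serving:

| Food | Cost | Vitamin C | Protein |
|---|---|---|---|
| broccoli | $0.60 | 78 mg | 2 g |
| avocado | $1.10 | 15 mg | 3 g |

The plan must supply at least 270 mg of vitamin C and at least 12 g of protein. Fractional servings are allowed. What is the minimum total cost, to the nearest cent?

broccoli only: max(270/78, 12/2) = 6 servings → $3.60.
avocado only: max(270/15, 12/3) = 18 servings → $19.80.
broccoli + avocado with both tight: 3.088 servings and 1.941 servings → $3.99.
The minimum over all feasible corners is $3.60.

$3.60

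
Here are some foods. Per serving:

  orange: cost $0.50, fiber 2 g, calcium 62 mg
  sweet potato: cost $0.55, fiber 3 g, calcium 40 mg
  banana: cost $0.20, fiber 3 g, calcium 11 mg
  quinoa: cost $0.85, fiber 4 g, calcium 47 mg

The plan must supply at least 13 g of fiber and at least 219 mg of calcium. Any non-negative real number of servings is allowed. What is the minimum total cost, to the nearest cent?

$2.02

Two binding constraints pin down two serving amounts, so the optimal mix uses at most two foods. The candidates are each food alone (scaled to the tighter of fiber/calcium) and each pair with both constraints tight.
orange only: max(13/2, 219/62) = 6.5 servings → $3.25.
sweet potato only: max(13/3, 219/40) = 5.475 servings → $3.01.
banana only: max(13/3, 219/11) = 19.91 servings → $3.98.
quinoa only: max(13/4, 219/47) = 4.66 servings → $3.96.
orange + sweet potato with both tight: 1.292 servings and 3.472 servings → $2.56.
orange + banana with both tight: 3.134 servings and 2.244 servings → $2.02.
orange + quinoa with both tight: 1.721 servings and 2.39 servings → $2.89.
sweet potato + banana: the both-tight solution has a negative serving — not a feasible corner.
sweet potato + quinoa with both targets exact would need a negative amount; discard.
banana + quinoa with both targets exact would need a negative amount; discard.
So the least-cost plan costs $2.02.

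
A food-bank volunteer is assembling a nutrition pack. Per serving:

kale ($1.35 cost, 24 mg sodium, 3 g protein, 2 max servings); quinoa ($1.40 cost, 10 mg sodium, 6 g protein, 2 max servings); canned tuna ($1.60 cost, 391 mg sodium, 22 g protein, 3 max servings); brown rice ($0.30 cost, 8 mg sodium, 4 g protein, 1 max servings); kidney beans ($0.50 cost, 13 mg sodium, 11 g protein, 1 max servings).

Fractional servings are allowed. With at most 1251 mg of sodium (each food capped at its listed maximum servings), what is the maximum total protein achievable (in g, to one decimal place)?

Protein per mg sodium: kidney beans 0.8462, quinoa 0.6, brown rice 0.5, kale 0.125, canned tuna 0.05627.
Take 1 serving of kidney beans: uses 13 mg sodium, +11.0 g protein (running total 11.0 g).
Take 2 servings of quinoa: uses 20 mg sodium, +12.0 g protein (running total 23.0 g).
Take 1 serving of brown rice: uses 8 mg sodium, +4.0 g protein (running total 27.0 g).
Take 2 servings of kale: uses 48 mg sodium, +6.0 g protein (running total 33.0 g).
Take 2.972 servings of canned tuna: uses 1162 mg sodium, +65.4 g protein (running total 98.4 g).
Filling greedily by protein-per-mg sodium is optimal for one linear limit, giving 98.4 g.

98.4 g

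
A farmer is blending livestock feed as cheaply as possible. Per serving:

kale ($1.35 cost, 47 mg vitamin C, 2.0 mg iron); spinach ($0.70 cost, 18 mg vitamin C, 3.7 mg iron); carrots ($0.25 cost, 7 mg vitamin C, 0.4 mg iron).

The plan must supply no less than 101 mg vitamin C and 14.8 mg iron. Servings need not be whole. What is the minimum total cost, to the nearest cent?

Two binding constraints pin down two serving amounts, so the optimal mix uses at most two foods. The candidates are each food alone (scaled to the tighter of vitamin C/iron) and each pair with both constraints tight.
kale only: max(101/47, 14.8/2.0) = 7.4 servings → $9.99.
spinach only: max(101/18, 14.8/3.7) = 5.611 servings → $3.93.
carrots only: max(101/7, 14.8/0.4) = 37 servings → $9.25.
kale + spinach with both tight: 0.7781 servings and 3.579 servings → $3.56.
kale + carrots with both targets exact would need a negative amount; discard.
spinach + carrots with both tight: 3.38 servings and 5.738 servings → $3.80.
The minimum over all feasible corners is $3.56.

$3.56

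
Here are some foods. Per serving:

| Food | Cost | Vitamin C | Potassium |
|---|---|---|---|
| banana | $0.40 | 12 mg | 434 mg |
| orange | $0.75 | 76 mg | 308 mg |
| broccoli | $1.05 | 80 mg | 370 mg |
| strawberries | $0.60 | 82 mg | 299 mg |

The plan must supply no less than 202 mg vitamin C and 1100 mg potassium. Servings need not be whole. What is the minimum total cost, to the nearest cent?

banana only: max(202/12, 1100/434) = 16.83 servings → $6.73.
orange only: max(202/76, 1100/308) = 3.571 servings → $2.68.
broccoli only: max(202/80, 1100/370) = 2.973 servings → $3.12.
strawberries only: max(202/82, 1100/299) = 3.679 servings → $2.21.
banana + orange with both tight: 0.7301 servings and 2.543 servings → $2.20.
banana + broccoli with both tight: 0.4379 servings and 2.459 servings → $2.76.
banana + strawberries with both tight: 0.9313 servings and 2.327 servings → $1.77.
orange + broccoli: intersection lies outside the first quadrant.
orange + strawberries with both targets exact would need a negative amount; discard.
broccoli + strawberries: the both-tight solution has a negative serving — not a feasible corner.
Cheapest feasible corner: $1.77.

$1.77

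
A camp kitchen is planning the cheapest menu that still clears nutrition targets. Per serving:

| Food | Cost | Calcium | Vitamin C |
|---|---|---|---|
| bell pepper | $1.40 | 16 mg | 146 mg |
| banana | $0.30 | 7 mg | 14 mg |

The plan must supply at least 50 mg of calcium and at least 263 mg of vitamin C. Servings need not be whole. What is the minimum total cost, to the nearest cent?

Minimising a linear cost over {calcium ≥ 50, vitamin C ≥ 263, servings ≥ 0} — the optimum is at a vertex, using one or two foods.
bell pepper only: max(50/16, 263/146) = 3.125 servings → $4.38.
banana only: max(50/7, 263/14) = 18.79 servings → $5.64.
bell pepper + banana with both tight: 1.43 servings and 3.875 servings → $3.16.
The minimum over all feasible corners is $3.16.

$3.16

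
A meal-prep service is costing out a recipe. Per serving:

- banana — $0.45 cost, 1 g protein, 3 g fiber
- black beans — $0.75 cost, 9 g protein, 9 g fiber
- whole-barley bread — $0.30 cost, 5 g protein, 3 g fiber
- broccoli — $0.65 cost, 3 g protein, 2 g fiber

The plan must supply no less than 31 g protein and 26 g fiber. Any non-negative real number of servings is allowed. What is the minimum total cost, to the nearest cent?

$2.29

banana only: max(31/1, 26/3) = 31 servings → $13.95.
black beans only: max(31/9, 26/9) = 3.444 servings → $2.58.
whole-barley bread only: max(31/5, 26/3) = 8.667 servings → $2.60.
broccoli only: max(31/3, 26/2) = 13 servings → $8.45.
banana + black beans: the both-tight solution has a negative serving — not a feasible corner.
banana + whole-barley bread with both tight: 3.083 servings and 5.583 servings → $3.06.
banana + broccoli with both tight: 2.286 servings and 9.571 servings → $7.25.
black beans + whole-barley bread with both tight: 2.056 servings and 2.5 servings → $2.29.
black beans + broccoli with both tight: 1.778 servings and 5 servings → $4.58.
whole-barley bread + broccoli: intersection lies outside the first quadrant.
The minimum over all feasible corners is $2.29.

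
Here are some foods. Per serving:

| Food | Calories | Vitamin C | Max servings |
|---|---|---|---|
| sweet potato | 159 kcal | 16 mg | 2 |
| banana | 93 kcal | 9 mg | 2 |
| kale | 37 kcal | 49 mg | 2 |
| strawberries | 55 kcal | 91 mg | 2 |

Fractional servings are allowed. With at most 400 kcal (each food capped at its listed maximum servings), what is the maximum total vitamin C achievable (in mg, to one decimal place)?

301.7 mg

Vitamin C per kcal: strawberries 1.655, kale 1.324, sweet potato 0.1006, banana 0.09677.
Take 2 servings of strawberries: uses 110 kcal, +182.0 mg vitamin C (running total 182.0 mg).
Take 2 servings of kale: uses 74 kcal, +98.0 mg vitamin C (running total 280.0 mg).
Take 1.358 servings of sweet potato: uses 216 kcal, +21.7 mg vitamin C (running total 301.7 mg).
Filling greedily by vitamin C-per-kcal is optimal for one linear limit, giving 301.7 mg.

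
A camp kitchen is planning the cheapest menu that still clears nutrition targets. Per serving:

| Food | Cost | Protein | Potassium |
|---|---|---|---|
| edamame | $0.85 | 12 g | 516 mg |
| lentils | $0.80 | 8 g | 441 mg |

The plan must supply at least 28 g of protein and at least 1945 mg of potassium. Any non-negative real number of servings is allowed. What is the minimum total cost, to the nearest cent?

For a min-cost LP with two ≥-constraints, a basic feasible solution has at most two positive variables.
edamame only: max(28/12, 1945/516) = 3.769 servings → $3.20.
lentils only: max(28/8, 1945/441) = 4.41 servings → $3.53.
edamame + lentils: the both-tight solution has a negative serving — not a feasible corner.
The minimum over all feasible corners is $3.20.

$3.20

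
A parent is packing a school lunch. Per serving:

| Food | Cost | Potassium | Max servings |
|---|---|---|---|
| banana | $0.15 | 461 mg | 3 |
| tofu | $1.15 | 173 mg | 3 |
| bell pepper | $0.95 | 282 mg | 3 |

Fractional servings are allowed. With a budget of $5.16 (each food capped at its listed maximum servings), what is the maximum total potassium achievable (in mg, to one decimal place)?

Potassium per dollar: banana 3073, bell pepper 296.8, tofu 150.4.
Take 3 servings of banana: spends $0.45, +1383.0 mg potassium (running total 1383.0 mg).
Take 3 servings of bell pepper: spends $2.85, +846.0 mg potassium (running total 2229.0 mg).
Take 1.617 servings of tofu: spends $1.86, +279.8 mg potassium (running total 2508.8 mg).
Filling greedily by potassium-per-dollar is optimal for one linear limit, giving 2508.8 mg.

2508.8 mg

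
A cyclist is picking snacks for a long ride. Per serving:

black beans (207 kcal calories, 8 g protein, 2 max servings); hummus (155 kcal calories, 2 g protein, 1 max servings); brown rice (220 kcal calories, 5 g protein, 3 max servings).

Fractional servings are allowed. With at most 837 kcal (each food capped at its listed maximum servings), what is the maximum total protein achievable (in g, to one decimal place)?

Protein per kcal: black beans 0.03865, brown rice 0.02273, hummus 0.0129.
Take 2 servings of black beans: uses 414 kcal, +16.0 g protein (running total 16.0 g).
Take 1.923 servings of brown rice: uses 423 kcal, +9.6 g protein (running total 25.6 g).
Greedy by best ratio exhausts the calories allowance optimally: 25.6 g.

25.6 g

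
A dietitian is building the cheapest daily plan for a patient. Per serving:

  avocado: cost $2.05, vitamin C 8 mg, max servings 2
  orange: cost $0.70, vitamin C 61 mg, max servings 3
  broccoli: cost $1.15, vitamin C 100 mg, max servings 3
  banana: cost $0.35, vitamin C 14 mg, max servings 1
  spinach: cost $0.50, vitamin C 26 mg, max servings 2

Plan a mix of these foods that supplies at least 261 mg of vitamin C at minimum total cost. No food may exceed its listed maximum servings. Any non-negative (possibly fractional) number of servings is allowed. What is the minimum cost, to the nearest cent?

Cost per mg of vitamin C: orange $0.0115, broccoli $0.0115, spinach $0.0192, banana $0.0250, avocado $0.2562.
Take 3 servings of orange: +183.0 mg vitamin C for $2.10 (total $2.10, still need 78.0 mg).
Take 0.78 servings of broccoli: +78.0 mg vitamin C for $0.90 (total $3.00, still need 0.0 mg).
Greedy by cheapest-per-mg is optimal for a single linear constraint, so the minimum cost is $3.00.

$3.00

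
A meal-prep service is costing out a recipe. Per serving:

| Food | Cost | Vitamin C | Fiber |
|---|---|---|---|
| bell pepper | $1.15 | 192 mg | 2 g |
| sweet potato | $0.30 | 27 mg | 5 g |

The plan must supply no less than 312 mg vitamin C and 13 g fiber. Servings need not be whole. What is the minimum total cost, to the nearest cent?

$2.15

Two binding constraints pin down two serving amounts, so the optimal mix uses at most two foods. The candidates are each food alone (scaled to the tighter of vitamin C/fiber) and each pair with both constraints tight.
bell pepper only: max(312/192, 13/2) = 6.5 servings → $7.47.
sweet potato only: max(312/27, 13/5) = 11.56 servings → $3.47.
bell pepper + sweet potato with both tight: 1.334 servings and 2.066 servings → $2.15.
So the least-cost plan costs $2.15.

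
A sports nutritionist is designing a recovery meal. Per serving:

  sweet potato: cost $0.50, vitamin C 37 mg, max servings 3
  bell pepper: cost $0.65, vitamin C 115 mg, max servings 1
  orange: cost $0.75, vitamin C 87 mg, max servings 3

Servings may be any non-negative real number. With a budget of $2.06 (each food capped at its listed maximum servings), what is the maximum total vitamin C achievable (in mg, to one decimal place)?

278.6 mg

Vitamin C per dollar: bell pepper 176.9, orange 116, sweet potato 74.
Take 1 serving of bell pepper: spends $0.65, +115.0 mg vitamin C (running total 115.0 mg).
Take 1.88 servings of orange: spends $1.41, +163.6 mg vitamin C (running total 278.6 mg).
Filling greedily by vitamin C-per-dollar is optimal for one linear limit, giving 278.6 mg.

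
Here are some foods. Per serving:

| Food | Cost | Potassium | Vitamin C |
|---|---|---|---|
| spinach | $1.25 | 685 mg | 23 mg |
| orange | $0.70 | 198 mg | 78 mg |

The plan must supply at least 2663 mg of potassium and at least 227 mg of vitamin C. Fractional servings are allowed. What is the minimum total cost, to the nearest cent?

spinach only: max(2663/685, 227/23) = 9.87 servings → $12.34.
orange only: max(2663/198, 227/78) = 13.45 servings → $9.41.
spinach + orange with both tight: 3.33 servings and 1.928 servings → $5.51.
Cheapest feasible corner: $5.51.

$5.51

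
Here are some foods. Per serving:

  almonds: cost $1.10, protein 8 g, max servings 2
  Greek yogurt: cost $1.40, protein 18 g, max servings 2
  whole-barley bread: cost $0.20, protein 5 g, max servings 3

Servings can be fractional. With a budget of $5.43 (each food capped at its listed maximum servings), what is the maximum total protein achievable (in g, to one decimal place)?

Protein per dollar: whole-barley bread 25, Greek yogurt 12.86, almonds 7.273.
Take 3 servings of whole-barley bread: spends $0.60, +15.0 g protein (running total 15.0 g).
Take 2 servings of Greek yogurt: spends $2.80, +36.0 g protein (running total 51.0 g).
Take 1.845 servings of almonds: spends $2.03, +14.8 g protein (running total 65.8 g).
Filling greedily by protein-per-dollar is optimal for one linear limit, giving 65.8 g.

65.8 g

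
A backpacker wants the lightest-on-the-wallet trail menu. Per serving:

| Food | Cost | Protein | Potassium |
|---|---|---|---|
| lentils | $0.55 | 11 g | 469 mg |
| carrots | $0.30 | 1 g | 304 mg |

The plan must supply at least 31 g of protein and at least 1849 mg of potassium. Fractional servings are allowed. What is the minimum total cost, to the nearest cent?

Minimising a linear cost over {protein ≥ 31, potassium ≥ 1849, servings ≥ 0} — the optimum is at a vertex, using one or two foods.
lentils only: max(31/11, 1849/469) = 3.942 servings → $2.17.
carrots only: max(31/1, 1849/304) = 31 servings → $9.30.
lentils + carrots with both tight: 2.635 servings and 2.017 servings → $2.05.
So the least-cost plan costs $2.05.

$2.05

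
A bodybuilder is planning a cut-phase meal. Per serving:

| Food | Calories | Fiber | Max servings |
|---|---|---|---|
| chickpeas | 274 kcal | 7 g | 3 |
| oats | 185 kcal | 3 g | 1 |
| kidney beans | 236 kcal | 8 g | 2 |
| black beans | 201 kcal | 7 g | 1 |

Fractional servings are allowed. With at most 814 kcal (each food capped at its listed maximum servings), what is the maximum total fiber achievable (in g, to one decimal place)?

26.6 g

Fiber per kcal: black beans 0.03483, kidney beans 0.0339, chickpeas 0.02555, oats 0.01622.
Take 1 serving of black beans: uses 201 kcal, +7.0 g fiber (running total 7.0 g).
Take 2 servings of kidney beans: uses 472 kcal, +16.0 g fiber (running total 23.0 g).
Take 0.5146 servings of chickpeas: uses 141 kcal, +3.6 g fiber (running total 26.6 g).
Greedy by best ratio exhausts the calories allowance optimally: 26.6 g.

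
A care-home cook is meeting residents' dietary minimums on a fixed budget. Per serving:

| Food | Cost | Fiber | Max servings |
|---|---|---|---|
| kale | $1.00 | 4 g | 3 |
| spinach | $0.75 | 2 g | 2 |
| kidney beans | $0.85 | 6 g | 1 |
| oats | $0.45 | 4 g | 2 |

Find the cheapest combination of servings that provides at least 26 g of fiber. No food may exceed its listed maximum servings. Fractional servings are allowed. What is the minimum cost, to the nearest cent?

$4.75

Cost per g of fiber: oats $0.1125, kidney beans $0.1417, kale $0.2500, spinach $0.3750.
Take 2 servings of oats: +8.0 g fiber for $0.90 (total $0.90, still need 18.0 g).
Take 1 serving of kidney beans: +6.0 g fiber for $0.85 (total $1.75, still need 12.0 g).
Take 3 servings of kale: +12.0 g fiber for $3.00 (total $4.75, still need 0.0 g).
Filling from the cheapest source first is optimal under one linear minimum: $4.75.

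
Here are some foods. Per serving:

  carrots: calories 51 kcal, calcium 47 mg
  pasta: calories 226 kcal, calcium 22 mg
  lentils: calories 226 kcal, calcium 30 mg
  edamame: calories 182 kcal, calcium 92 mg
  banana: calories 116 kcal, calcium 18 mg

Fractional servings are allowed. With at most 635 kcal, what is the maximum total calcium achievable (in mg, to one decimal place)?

Calcium per kcal: carrots 0.9216, edamame 0.5055, banana 0.1552, lentils 0.1327, pasta 0.09735.
With no serving limits, spend the whole calories allowance on carrots: 635 kcal / 51 kcal × 47 mg = 585.2 mg.

585.2 mg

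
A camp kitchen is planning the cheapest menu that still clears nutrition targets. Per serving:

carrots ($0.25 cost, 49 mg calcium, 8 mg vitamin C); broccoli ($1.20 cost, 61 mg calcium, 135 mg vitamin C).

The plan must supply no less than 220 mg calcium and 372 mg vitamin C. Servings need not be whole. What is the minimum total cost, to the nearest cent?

Compare the cost at each extreme point of the feasible region.
carrots only: max(220/49, 372/8) = 46.5 servings → $11.62.
broccoli only: max(220/61, 372/135) = 3.607 servings → $4.33.
carrots + broccoli with both tight: 1.144 servings and 2.688 servings → $3.51.
Cheapest feasible corner: $3.51.

$3.51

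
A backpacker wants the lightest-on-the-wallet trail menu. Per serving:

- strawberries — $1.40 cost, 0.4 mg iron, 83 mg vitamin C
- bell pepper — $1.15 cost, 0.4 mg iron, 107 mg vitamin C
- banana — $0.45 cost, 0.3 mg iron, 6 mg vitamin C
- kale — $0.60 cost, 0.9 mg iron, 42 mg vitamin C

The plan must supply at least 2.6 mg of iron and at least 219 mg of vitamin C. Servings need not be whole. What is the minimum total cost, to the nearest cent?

This is a tiny linear program; its minimum lies at a vertex of the feasible set. List the vertices and price them.
strawberries only: max(2.6/0.4, 219/83) = 6.5 servings → $9.10.
bell pepper only: max(2.6/0.4, 219/107) = 6.5 servings → $7.47.
banana only: max(2.6/0.3, 219/6) = 36.5 servings → $16.43.
kale only: max(2.6/0.9, 219/42) = 5.214 servings → $3.13.
strawberries + bell pepper with both targets exact would need a negative amount; discard.
strawberries + banana with both tight: 2.227 servings and 5.698 servings → $5.68.
strawberries + kale with both tight: 1.518 servings and 2.214 servings → $3.45.
bell pepper + banana with both tight: 1.687 servings and 6.418 servings → $4.83.
bell pepper + kale with both tight: 1.106 servings and 2.397 servings → $2.71.
banana + kale: the both-tight solution has a negative serving — not a feasible corner.
Cheapest feasible corner: $2.71.

$2.71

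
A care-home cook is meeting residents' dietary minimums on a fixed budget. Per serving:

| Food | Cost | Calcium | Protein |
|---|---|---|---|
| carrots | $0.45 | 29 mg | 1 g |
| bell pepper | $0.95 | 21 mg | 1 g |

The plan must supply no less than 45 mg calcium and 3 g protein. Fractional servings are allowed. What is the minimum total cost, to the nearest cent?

Compare the cost at each extreme point of the feasible region.
carrots only: max(45/29, 3/1) = 3 servings → $1.35.
bell pepper only: max(45/21, 3/1) = 3 servings → $2.85.
carrots + bell pepper: intersection lies outside the first quadrant.
So the least-cost plan costs $1.35.

$1.35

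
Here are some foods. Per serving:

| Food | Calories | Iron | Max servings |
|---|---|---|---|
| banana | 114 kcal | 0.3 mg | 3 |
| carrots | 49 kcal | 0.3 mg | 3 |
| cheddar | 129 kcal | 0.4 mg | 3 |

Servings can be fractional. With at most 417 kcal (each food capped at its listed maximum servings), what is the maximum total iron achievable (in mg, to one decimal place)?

1.7 mg

Iron per kcal: carrots 0.006122, cheddar 0.003101, banana 0.002632.
Take 3 servings of carrots: uses 147 kcal, +0.9 mg iron (running total 0.9 mg).
Take 2.093 servings of cheddar: uses 270 kcal, +0.8 mg iron (running total 1.7 mg).
Greedy by best ratio exhausts the calories allowance optimally: 1.7 mg.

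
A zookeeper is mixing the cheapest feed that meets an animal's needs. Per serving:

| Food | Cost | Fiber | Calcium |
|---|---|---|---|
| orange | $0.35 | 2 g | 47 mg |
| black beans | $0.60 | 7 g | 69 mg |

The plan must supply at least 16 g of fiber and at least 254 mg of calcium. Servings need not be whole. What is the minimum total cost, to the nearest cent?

orange only: max(16/2, 254/47) = 8 servings → $2.80.
black beans only: max(16/7, 254/69) = 3.681 servings → $2.21.
orange + black beans with both tight: 3.529 servings and 1.277 servings → $2.00.
The minimum over all feasible corners is $2.00.

$2.00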